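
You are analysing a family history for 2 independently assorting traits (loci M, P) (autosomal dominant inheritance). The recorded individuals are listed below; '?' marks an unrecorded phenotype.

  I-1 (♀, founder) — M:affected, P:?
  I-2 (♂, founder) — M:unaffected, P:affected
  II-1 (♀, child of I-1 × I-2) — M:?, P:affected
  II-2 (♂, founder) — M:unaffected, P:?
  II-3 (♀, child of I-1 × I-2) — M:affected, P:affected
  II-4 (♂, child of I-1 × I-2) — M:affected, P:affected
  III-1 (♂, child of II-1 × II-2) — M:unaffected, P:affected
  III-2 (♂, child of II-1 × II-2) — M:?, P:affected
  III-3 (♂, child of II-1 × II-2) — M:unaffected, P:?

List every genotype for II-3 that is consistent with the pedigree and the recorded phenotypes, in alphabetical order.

II-3 ∈ {Mm PP, Mm Pp}

M/I-1 aff ·: Mm|MM
M/I-2 un ·: mm
M/II-1 ? I-1×I-2: mm|Mm
M/II-2 un ·: mm
M/II-3 aff I-1×I-2: Mm
M/II-4 aff I-1×I-2: Mm
M/III-1 un II-1×II-2: mm
M/III-2 ? II-1×II-2: mm|Mm
M/III-3 un II-1×II-2: mm
⇒ M over [I-1,I-2,II-1,II-2,II-3,II-4,III-1,III-2,III-3]: 5 consistent
P/I-1 ? ·: pp|Pp|PP
P/I-2 aff ·: Pp|PP
P/II-1 aff I-1×I-2: Pp|PP
P/II-2 ? ·: pp|Pp|PP
P/II-3 aff I-1×I-2: Pp|PP
P/II-4 aff I-1×I-2: Pp|PP
P/III-1 aff II-1×II-2: Pp|PP
P/III-2 aff II-1×II-2: Pp|PP
P/III-3 ? II-1×II-2: pp|Pp|PP
⇒ P over [I-1,I-2,II-1,II-2,II-3,II-4,III-1,III-2,III-3]: 438 consistent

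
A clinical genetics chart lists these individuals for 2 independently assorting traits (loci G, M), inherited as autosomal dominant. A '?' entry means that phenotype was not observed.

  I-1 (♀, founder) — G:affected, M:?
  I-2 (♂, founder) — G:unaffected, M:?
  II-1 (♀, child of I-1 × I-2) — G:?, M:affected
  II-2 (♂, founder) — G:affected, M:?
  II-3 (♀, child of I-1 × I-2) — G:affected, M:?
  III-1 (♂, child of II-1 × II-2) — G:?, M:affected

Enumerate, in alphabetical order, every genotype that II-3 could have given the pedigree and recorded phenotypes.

II-3 ∈ {Gg MM, Gg Mm, Gg mm}

G/I-1 aff ·: Gg|GG
G/I-2 un ·: gg
G/II-1 ? I-1×I-2: gg|Gg
G/II-2 aff ·: Gg|GG
G/II-3 aff I-1×I-2: Gg
G/III-1 ? II-1×II-2: gg|Gg|GG
⇒ G over [I-1,I-2,II-1,II-2,II-3,III-1]: 13 consistent
M/I-1 ? ·: mm|Mm|MM
M/I-2 ? ·: mm|Mm|MM
M/II-1 aff I-1×I-2: Mm|MM
M/II-2 ? ·: mm|Mm|MM
M/II-3 ? I-1×I-2: mm|Mm|MM
M/III-1 aff II-1×II-2: Mm|MM
⇒ M over [I-1,I-2,II-1,II-2,II-3,III-1]: 97 consistent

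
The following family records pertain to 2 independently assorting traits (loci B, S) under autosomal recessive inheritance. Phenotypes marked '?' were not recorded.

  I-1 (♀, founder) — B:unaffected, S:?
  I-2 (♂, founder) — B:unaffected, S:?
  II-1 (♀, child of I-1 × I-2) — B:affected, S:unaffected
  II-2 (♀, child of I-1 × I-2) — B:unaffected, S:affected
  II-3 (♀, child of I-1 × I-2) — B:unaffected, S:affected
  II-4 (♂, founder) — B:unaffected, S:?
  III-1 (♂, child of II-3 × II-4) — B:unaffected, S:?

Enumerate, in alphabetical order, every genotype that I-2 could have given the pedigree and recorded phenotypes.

I-2 ∈ {Bb Ss, Bb ss}

B/I-1 un ·: Bb
B/I-2 un ·: Bb
B/II-1 aff I-1×I-2: bb
B/II-2 un I-1×I-2: BB|Bb
B/II-3 un I-1×I-2: BB|Bb
B/II-4 un ·: BB|Bb
B/III-1 un II-3×II-4: BB|Bb
⇒ B over [I-1,I-2,II-1,II-2,II-3,II-4,III-1]: 14 consistent
S/I-1 ? ·: Ss|ss
S/I-2 ? ·: Ss|ss
S/II-1 un I-1×I-2: SS|Ss
S/II-2 aff I-1×I-2: ss
S/II-3 aff I-1×I-2: ss
S/II-4 ? ·: SS|Ss|ss
S/III-1 ? II-3×II-4: Ss|ss
⇒ S over [I-1,I-2,II-1,II-2,II-3,II-4,III-1]: 16 consistent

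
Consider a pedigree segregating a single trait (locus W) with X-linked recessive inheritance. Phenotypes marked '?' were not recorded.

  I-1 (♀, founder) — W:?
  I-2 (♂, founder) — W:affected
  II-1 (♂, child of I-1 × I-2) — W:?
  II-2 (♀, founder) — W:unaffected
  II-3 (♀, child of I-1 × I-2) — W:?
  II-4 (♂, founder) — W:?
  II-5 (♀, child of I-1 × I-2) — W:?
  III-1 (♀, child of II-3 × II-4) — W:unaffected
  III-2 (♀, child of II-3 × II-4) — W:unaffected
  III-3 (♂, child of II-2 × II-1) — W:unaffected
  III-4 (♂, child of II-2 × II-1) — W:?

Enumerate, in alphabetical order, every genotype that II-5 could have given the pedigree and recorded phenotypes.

W/I-1 ? ·: X^WX^W|X^WX^w|X^wX^w
W/I-2 aff ·: X^wY
W/II-1 ? I-1×I-2: X^WY|X^wY
W/II-2 un ·: X^WX^W|X^WX^w
W/II-3 ? I-1×I-2: X^WX^w|X^wX^w
W/II-4 ? ·: X^WY|X^wY
W/II-5 ? I-1×I-2: X^WX^w|X^wX^w
W/III-1 un II-3×II-4: X^WX^W|X^WX^w
W/III-2 un II-3×II-4: X^WX^W|X^WX^w
W/III-3 un II-2×II-1: X^WY
W/III-4 ? II-2×II-1: X^WY|X^wY
⇒ W over [I-1,I-2,II-1,II-2,II-3,II-4,II-5,III-1,III-2,III-3,III-4]: 90 consistent

II-5 ∈ {X^WX^w, X^wX^w}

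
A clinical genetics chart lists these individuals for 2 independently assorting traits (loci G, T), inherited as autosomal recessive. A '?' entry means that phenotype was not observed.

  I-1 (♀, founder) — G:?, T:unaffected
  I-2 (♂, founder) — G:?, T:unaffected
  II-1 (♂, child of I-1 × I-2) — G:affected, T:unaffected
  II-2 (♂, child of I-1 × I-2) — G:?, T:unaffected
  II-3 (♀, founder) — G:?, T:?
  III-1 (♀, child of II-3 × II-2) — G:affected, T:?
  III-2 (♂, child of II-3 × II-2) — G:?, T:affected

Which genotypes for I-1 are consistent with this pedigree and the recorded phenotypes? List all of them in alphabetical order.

G/I-1 ? ·: Gg|gg
G/I-2 ? ·: Gg|gg
G/II-1 aff I-1×I-2: gg
G/II-2 ? I-1×I-2: Gg|gg
G/II-3 ? ·: Gg|gg
G/III-1 aff II-3×II-2: gg
G/III-2 ? II-3×II-2: GG|Gg|gg
⇒ G over [I-1,I-2,II-1,II-2,II-3,III-1,III-2]: 27 consistent
T/I-1 un ·: TT|Tt
T/I-2 un ·: TT|Tt
T/II-1 un I-1×I-2: TT|Tt
T/II-2 un I-1×I-2: Tt
T/II-3 ? ·: Tt|tt
T/III-1 ? II-3×II-2: TT|Tt|tt
T/III-2 aff II-3×II-2: tt
⇒ T over [I-1,I-2,II-1,II-2,II-3,III-1,III-2]: 30 consistent

I-1 ∈ {Gg TT, Gg Tt, gg TT, gg Tt}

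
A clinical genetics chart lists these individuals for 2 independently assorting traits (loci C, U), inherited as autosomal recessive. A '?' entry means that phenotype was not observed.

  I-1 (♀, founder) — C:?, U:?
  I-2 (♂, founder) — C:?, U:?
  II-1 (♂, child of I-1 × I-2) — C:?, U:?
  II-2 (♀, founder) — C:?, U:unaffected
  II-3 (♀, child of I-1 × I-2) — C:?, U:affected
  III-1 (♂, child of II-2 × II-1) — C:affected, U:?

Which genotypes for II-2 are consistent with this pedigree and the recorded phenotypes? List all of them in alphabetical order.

II-2 ∈ {Cc UU, Cc Uu, cc UU, cc Uu}

C/I-1 ? ·: CC|Cc|cc
C/I-2 ? ·: CC|Cc|cc
C/II-1 ? I-1×I-2: Cc|cc
C/II-2 ? ·: Cc|cc
C/II-3 ? I-1×I-2: CC|Cc|cc
C/III-1 aff II-2×II-1: cc
⇒ C over [I-1,I-2,II-1,II-2,II-3,III-1]: 42 consistent
U/I-1 ? ·: Uu|uu
U/I-2 ? ·: Uu|uu
U/II-1 ? I-1×I-2: UU|Uu|uu
U/II-2 un ·: UU|Uu
U/II-3 aff I-1×I-2: uu
U/III-1 ? II-2×II-1: UU|Uu|uu
⇒ U over [I-1,I-2,II-1,II-2,II-3,III-1]: 30 consistent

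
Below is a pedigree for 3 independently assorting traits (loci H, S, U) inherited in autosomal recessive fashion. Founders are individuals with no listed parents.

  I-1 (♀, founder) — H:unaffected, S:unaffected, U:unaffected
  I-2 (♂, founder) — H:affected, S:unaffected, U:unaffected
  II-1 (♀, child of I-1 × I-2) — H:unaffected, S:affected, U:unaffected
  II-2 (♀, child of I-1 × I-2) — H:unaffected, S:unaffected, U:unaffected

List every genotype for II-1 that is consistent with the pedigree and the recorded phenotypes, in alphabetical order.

H/I-1 un ·: HH|Hh
H/I-2 aff ·: hh
H/II-1 un I-1×I-2: Hh
H/II-2 un I-1×I-2: Hh
⇒ H over [I-1,I-2,II-1,II-2]: 2 consistent
S/I-1 un ·: Ss
S/I-2 un ·: Ss
S/II-1 aff I-1×I-2: ss
S/II-2 un I-1×I-2: SS|Ss
⇒ S over [I-1,I-2,II-1,II-2]: 2 consistent
U/I-1 un ·: UU|Uu
U/I-2 un ·: UU|Uu
U/II-1 un I-1×I-2: UU|Uu
U/II-2 un I-1×I-2: UU|Uu
⇒ U over [I-1,I-2,II-1,II-2]: 13 consistent

II-1 ∈ {Hh ss UU, Hh ss Uu}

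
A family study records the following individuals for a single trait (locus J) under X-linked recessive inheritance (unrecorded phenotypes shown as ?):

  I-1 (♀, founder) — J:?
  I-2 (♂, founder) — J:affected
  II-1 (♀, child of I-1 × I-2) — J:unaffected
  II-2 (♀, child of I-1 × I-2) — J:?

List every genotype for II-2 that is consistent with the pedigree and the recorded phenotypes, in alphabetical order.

J/I-1 ? ·: X^JX^J|X^JX^j
J/I-2 aff ·: X^jY
J/II-1 un I-1×I-2: X^JX^j
J/II-2 ? I-1×I-2: X^JX^j|X^jX^j
⇒ J over [I-1,I-2,II-1,II-2]: 3 consistent

II-2 ∈ {X^JX^j, X^jX^j}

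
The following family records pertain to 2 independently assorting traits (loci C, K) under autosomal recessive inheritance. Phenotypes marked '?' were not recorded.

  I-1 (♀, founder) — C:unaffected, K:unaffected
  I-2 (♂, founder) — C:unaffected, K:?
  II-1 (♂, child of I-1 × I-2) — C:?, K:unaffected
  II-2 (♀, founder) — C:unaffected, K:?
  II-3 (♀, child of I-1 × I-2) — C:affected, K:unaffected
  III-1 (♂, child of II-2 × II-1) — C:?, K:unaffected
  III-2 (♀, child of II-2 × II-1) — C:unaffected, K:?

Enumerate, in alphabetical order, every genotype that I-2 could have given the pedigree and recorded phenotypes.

I-2 ∈ {Cc KK, Cc Kk, Cc kk}

C/I-1 un ·: Cc
C/I-2 un ·: Cc
C/II-1 ? I-1×I-2: CC|Cc|cc
C/II-2 un ·: CC|Cc
C/II-3 aff I-1×I-2: cc
C/III-1 ? II-2×II-1: CC|Cc|cc
C/III-2 un II-2×II-1: CC|Cc
⇒ C over [I-1,I-2,II-1,II-2,II-3,III-1,III-2]: 18 consistent
K/I-1 un ·: KK|Kk
K/I-2 ? ·: KK|Kk|kk
K/II-1 un I-1×I-2: KK|Kk
K/II-2 ? ·: KK|Kk|kk
K/II-3 un I-1×I-2: KK|Kk
K/III-1 un II-2×II-1: KK|Kk
K/III-2 ? II-2×II-1: KK|Kk|kk
⇒ K over [I-1,I-2,II-1,II-2,II-3,III-1,III-2]: 138 consistent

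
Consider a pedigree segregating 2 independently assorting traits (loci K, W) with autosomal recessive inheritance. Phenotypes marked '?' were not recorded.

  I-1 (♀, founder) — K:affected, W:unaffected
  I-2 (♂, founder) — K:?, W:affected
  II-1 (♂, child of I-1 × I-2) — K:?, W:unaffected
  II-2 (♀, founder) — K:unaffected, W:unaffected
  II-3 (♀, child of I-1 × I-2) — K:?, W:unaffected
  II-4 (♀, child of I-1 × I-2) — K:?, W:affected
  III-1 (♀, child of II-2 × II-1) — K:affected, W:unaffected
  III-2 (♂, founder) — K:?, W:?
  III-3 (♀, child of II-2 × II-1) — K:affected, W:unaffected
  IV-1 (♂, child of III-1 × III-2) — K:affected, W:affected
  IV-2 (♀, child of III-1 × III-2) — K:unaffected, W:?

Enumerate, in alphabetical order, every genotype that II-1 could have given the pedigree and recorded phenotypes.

K/I-1 aff ·: kk
K/I-2 ? ·: KK|Kk|kk
K/II-1 ? I-1×I-2: Kk|kk
K/II-2 un ·: Kk
K/II-3 ? I-1×I-2: Kk|kk
K/II-4 ? I-1×I-2: Kk|kk
K/III-1 aff II-2×II-1: kk
K/III-2 ? ·: Kk
K/III-3 aff II-2×II-1: kk
K/IV-1 aff III-1×III-2: kk
K/IV-2 un III-1×III-2: Kk
⇒ K over [I-1,I-2,II-1,II-2,II-3,II-4,III-1,III-2,III-3,IV-1,IV-2]: 10 consistent
W/I-1 un ·: Ww
W/I-2 aff ·: ww
W/II-1 un I-1×I-2: Ww
W/II-2 un ·: WW|Ww
W/II-3 un I-1×I-2: Ww
W/II-4 aff I-1×I-2: ww
W/III-1 un II-2×II-1: Ww
W/III-2 ? ·: Ww|ww
W/III-3 un II-2×II-1: WW|Ww
W/IV-1 aff III-1×III-2: ww
W/IV-2 ? III-1×III-2: WW|Ww|ww
⇒ W over [I-1,I-2,II-1,II-2,II-3,II-4,III-1,III-2,III-3,IV-1,IV-2]: 20 consistent

II-1 ∈ {Kk Ww, kk Ww}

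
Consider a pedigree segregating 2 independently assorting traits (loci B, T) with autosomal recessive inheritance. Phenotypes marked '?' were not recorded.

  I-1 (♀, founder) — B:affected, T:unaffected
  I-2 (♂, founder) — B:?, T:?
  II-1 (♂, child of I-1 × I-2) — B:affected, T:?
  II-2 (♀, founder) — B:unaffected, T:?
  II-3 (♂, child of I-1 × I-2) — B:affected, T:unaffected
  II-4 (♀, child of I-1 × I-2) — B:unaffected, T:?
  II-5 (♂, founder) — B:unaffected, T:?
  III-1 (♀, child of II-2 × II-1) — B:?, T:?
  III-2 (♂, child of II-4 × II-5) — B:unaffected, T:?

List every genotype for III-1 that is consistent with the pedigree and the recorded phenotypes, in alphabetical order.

III-1 ∈ {Bb TT, Bb Tt, Bb tt, bb TT, bb Tt, bb tt}

B/I-1 aff ·: bb
B/I-2 ? ·: Bb
B/II-1 aff I-1×I-2: bb
B/II-2 un ·: BB|Bb
B/II-3 aff I-1×I-2: bb
B/II-4 un I-1×I-2: Bb
B/II-5 un ·: BB|Bb
B/III-1 ? II-2×II-1: Bb|bb
B/III-2 un II-4×II-5: BB|Bb
⇒ B over [I-1,I-2,II-1,II-2,II-3,II-4,II-5,III-1,III-2]: 12 consistent
T/I-1 un ·: TT|Tt
T/I-2 ? ·: TT|Tt|tt
T/II-1 ? I-1×I-2: TT|Tt|tt
T/II-2 ? ·: TT|Tt|tt
T/II-3 un I-1×I-2: TT|Tt
T/II-4 ? I-1×I-2: TT|Tt|tt
T/II-5 ? ·: TT|Tt|tt
T/III-1 ? II-2×II-1: TT|Tt|tt
T/III-2 ? II-4×II-5: TT|Tt|tt
⇒ T over [I-1,I-2,II-1,II-2,II-3,II-4,II-5,III-1,III-2]: 1120 consistent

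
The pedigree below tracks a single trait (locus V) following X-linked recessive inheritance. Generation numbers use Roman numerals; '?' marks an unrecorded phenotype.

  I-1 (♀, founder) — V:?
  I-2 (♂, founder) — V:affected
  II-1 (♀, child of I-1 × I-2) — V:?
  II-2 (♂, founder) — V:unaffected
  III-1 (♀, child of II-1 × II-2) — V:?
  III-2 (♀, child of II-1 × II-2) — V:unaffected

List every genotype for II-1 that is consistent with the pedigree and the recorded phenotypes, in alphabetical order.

II-1 ∈ {X^VX^v, X^vX^v}

V/I-1 ? ·: X^VX^V|X^VX^v|X^vX^v
V/I-2 aff ·: X^vY
V/II-1 ? I-1×I-2: X^VX^v|X^vX^v
V/II-2 un ·: X^VY
V/III-1 ? II-1×II-2: X^VX^V|X^VX^v
V/III-2 un II-1×II-2: X^VX^V|X^VX^v
⇒ V over [I-1,I-2,II-1,II-2,III-1,III-2]: 10 consistent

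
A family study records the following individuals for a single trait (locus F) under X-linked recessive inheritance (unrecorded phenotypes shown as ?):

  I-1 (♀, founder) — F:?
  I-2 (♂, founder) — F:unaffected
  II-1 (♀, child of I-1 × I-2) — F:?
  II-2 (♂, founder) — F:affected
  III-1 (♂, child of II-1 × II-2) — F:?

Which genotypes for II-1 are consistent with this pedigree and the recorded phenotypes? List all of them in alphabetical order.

II-1 ∈ {X^FX^F, X^FX^f}

F/I-1 ? ·: X^FX^F|X^FX^f|X^fX^f
F/I-2 un ·: X^FY
F/II-1 ? I-1×I-2: X^FX^F|X^FX^f
F/II-2 aff ·: X^fY
F/III-1 ? II-1×II-2: X^FY|X^fY
⇒ F over [I-1,I-2,II-1,II-2,III-1]: 6 consistent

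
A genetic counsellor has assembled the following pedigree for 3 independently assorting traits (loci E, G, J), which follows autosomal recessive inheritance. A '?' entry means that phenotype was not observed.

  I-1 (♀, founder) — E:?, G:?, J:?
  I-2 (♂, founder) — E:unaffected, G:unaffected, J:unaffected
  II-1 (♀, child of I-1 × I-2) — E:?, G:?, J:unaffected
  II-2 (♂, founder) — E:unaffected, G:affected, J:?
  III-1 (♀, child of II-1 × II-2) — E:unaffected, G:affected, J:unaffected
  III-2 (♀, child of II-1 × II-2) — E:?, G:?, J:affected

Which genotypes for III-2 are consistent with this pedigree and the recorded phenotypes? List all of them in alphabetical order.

E/I-1 ? ·: EE|Ee|ee
E/I-2 un ·: EE|Ee
E/II-1 ? I-1×I-2: EE|Ee|ee
E/II-2 un ·: EE|Ee
E/III-1 un II-1×II-2: EE|Ee
E/III-2 ? II-1×II-2: EE|Ee|ee
⇒ E over [I-1,I-2,II-1,II-2,III-1,III-2]: 76 consistent
G/I-1 ? ·: GG|Gg|gg
G/I-2 un ·: GG|Gg
G/II-1 ? I-1×I-2: Gg|gg
G/II-2 aff ·: gg
G/III-1 aff II-1×II-2: gg
G/III-2 ? II-1×II-2: Gg|gg
⇒ G over [I-1,I-2,II-1,II-2,III-1,III-2]: 12 consistent
J/I-1 ? ·: JJ|Jj|jj
J/I-2 un ·: JJ|Jj
J/II-1 un I-1×I-2: Jj
J/II-2 ? ·: Jj|jj
J/III-1 un II-1×II-2: JJ|Jj
J/III-2 aff II-1×II-2: jj
⇒ J over [I-1,I-2,II-1,II-2,III-1,III-2]: 15 consistent

III-2 ∈ {EE Gg jj, EE gg jj, Ee Gg jj, Ee gg jj, ee Gg jj, ee gg jj}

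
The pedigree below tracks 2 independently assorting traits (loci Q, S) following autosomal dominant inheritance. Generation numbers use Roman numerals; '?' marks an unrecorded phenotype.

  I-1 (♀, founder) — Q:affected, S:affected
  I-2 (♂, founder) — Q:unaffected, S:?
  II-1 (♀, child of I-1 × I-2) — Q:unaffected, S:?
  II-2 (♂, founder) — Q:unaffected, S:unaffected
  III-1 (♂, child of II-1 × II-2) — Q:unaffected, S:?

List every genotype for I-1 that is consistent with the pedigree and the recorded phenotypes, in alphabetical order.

I-1 ∈ {Qq SS, Qq Ss}

Q/I-1 aff ·: Qq
Q/I-2 un ·: qq
Q/II-1 un I-1×I-2: qq
Q/II-2 un ·: qq
Q/III-1 un II-1×II-2: qq
⇒ Q over [I-1,I-2,II-1,II-2,III-1]: 1 consistent
S/I-1 aff ·: Ss|SS
S/I-2 ? ·: ss|Ss|SS
S/II-1 ? I-1×I-2: ss|Ss|SS
S/II-2 un ·: ss
S/III-1 ? II-1×II-2: ss|Ss
⇒ S over [I-1,I-2,II-1,II-2,III-1]: 16 consistent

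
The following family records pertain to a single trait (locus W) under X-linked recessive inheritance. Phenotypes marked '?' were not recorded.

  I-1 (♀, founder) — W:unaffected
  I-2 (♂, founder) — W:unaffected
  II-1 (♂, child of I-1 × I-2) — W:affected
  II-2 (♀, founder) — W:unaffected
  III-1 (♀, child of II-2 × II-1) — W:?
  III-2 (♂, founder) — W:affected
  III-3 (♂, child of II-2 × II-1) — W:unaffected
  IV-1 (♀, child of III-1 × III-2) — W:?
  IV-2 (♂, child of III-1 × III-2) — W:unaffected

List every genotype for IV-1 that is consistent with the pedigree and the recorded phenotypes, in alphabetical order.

W/I-1 un ·: X^WX^w
W/I-2 un ·: X^WY
W/II-1 aff I-1×I-2: X^wY
W/II-2 un ·: X^WX^W|X^WX^w
W/III-1 ? II-2×II-1: X^WX^w
W/III-2 aff ·: X^wY
W/III-3 un II-2×II-1: X^WY
W/IV-1 ? III-1×III-2: X^WX^w|X^wX^w
W/IV-2 un III-1×III-2: X^WY
⇒ W over [I-1,I-2,II-1,II-2,III-1,III-2,III-3,IV-1,IV-2]: 4 consistent

IV-1 ∈ {X^WX^w, X^wX^w}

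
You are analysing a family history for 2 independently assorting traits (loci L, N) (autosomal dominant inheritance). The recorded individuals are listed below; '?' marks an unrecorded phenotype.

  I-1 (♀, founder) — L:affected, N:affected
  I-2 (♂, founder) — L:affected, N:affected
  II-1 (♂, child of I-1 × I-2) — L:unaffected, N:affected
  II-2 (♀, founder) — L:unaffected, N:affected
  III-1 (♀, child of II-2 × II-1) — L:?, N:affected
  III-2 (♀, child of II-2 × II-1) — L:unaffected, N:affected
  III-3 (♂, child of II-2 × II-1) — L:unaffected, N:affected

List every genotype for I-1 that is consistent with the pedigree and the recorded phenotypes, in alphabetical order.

L/I-1 aff ·: Ll
L/I-2 aff ·: Ll
L/II-1 un I-1×I-2: ll
L/II-2 un ·: ll
L/III-1 ? II-2×II-1: ll
L/III-2 un II-2×II-1: ll
L/III-3 un II-2×II-1: ll
⇒ L over [I-1,I-2,II-1,II-2,III-1,III-2,III-3]: 1 consistent
N/I-1 aff ·: Nn|NN
N/I-2 aff ·: Nn|NN
N/II-1 aff I-1×I-2: Nn|NN
N/II-2 aff ·: Nn|NN
N/III-1 aff II-2×II-1: Nn|NN
N/III-2 aff II-2×II-1: Nn|NN
N/III-3 aff II-2×II-1: Nn|NN
⇒ N over [I-1,I-2,II-1,II-2,III-1,III-2,III-3]: 84 consistent

I-1 ∈ {Ll NN, Ll Nn}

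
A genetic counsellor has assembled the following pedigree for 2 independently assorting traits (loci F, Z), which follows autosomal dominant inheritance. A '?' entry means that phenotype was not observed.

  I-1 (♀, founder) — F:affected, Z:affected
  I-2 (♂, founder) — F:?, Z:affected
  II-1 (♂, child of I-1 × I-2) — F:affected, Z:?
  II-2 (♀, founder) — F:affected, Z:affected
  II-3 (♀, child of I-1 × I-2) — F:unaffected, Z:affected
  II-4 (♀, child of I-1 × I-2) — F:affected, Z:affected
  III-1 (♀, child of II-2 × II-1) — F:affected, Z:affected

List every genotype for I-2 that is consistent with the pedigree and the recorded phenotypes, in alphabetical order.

I-2 ∈ {Ff ZZ, Ff Zz, ff ZZ, ff Zz}

F/I-1 aff ·: Ff
F/I-2 ? ·: ff|Ff
F/II-1 aff I-1×I-2: Ff|FF
F/II-2 aff ·: Ff|FF
F/II-3 un I-1×I-2: ff
F/II-4 aff I-1×I-2: Ff|FF
F/III-1 aff II-2×II-1: Ff|FF
⇒ F over [I-1,I-2,II-1,II-2,II-3,II-4,III-1]: 18 consistent
Z/I-1 aff ·: Zz|ZZ
Z/I-2 aff ·: Zz|ZZ
Z/II-1 ? I-1×I-2: zz|Zz|ZZ
Z/II-2 aff ·: Zz|ZZ
Z/II-3 aff I-1×I-2: Zz|ZZ
Z/II-4 aff I-1×I-2: Zz|ZZ
Z/III-1 aff II-2×II-1: Zz|ZZ
⇒ Z over [I-1,I-2,II-1,II-2,II-3,II-4,III-1]: 95 consistent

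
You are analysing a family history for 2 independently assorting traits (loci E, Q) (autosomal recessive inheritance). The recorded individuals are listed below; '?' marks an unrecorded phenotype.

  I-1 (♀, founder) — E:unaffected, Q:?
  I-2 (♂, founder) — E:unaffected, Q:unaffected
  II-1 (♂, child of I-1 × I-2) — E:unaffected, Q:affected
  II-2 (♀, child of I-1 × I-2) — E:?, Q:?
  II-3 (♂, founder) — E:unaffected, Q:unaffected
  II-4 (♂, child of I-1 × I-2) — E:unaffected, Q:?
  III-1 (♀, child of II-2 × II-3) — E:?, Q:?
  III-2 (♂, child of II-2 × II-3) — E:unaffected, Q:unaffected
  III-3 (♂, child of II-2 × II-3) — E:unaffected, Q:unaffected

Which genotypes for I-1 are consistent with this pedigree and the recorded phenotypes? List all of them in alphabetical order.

E/I-1 un ·: EE|Ee
E/I-2 un ·: EE|Ee
E/II-1 un I-1×I-2: EE|Ee
E/II-2 ? I-1×I-2: EE|Ee|ee
E/II-3 un ·: EE|Ee
E/II-4 un I-1×I-2: EE|Ee
E/III-1 ? II-2×II-3: EE|Ee|ee
E/III-2 un II-2×II-3: EE|Ee
E/III-3 un II-2×II-3: EE|Ee
⇒ E over [I-1,I-2,II-1,II-2,II-3,II-4,III-1,III-2,III-3]: 369 consistent
Q/I-1 ? ·: Qq|qq
Q/I-2 un ·: Qq
Q/II-1 aff I-1×I-2: qq
Q/II-2 ? I-1×I-2: QQ|Qq|qq
Q/II-3 un ·: QQ|Qq
Q/II-4 ? I-1×I-2: QQ|Qq|qq
Q/III-1 ? II-2×II-3: QQ|Qq|qq
Q/III-2 un II-2×II-3: QQ|Qq
Q/III-3 un II-2×II-3: QQ|Qq
⇒ Q over [I-1,I-2,II-1,II-2,II-3,II-4,III-1,III-2,III-3]: 142 consistent

I-1 ∈ {EE Qq, EE qq, Ee Qq, Ee qq}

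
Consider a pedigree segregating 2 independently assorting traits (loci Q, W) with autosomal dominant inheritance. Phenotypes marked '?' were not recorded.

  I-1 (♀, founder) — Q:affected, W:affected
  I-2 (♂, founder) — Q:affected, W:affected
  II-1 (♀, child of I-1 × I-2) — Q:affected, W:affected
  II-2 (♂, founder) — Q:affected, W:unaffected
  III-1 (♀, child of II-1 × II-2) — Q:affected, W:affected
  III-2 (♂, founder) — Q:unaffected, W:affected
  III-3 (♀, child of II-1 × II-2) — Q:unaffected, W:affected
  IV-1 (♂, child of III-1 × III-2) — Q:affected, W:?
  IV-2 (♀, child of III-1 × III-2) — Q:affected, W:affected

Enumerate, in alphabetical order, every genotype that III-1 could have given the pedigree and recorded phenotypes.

III-1 ∈ {QQ Ww, Qq Ww}

Q/I-1 aff ·: Qq|QQ
Q/I-2 aff ·: Qq|QQ
Q/II-1 aff I-1×I-2: Qq
Q/II-2 aff ·: Qq
Q/III-1 aff II-1×II-2: Qq|QQ
Q/III-2 un ·: qq
Q/III-3 un II-1×II-2: qq
Q/IV-1 aff III-1×III-2: Qq
Q/IV-2 aff III-1×III-2: Qq
⇒ Q over [I-1,I-2,II-1,II-2,III-1,III-2,III-3,IV-1,IV-2]: 6 consistent
W/I-1 aff ·: Ww|WW
W/I-2 aff ·: Ww|WW
W/II-1 aff I-1×I-2: Ww|WW
W/II-2 un ·: ww
W/III-1 aff II-1×II-2: Ww
W/III-2 aff ·: Ww|WW
W/III-3 aff II-1×II-2: Ww
W/IV-1 ? III-1×III-2: ww|Ww|WW
W/IV-2 aff III-1×III-2: Ww|WW
⇒ W over [I-1,I-2,II-1,II-2,III-1,III-2,III-3,IV-1,IV-2]: 70 consistent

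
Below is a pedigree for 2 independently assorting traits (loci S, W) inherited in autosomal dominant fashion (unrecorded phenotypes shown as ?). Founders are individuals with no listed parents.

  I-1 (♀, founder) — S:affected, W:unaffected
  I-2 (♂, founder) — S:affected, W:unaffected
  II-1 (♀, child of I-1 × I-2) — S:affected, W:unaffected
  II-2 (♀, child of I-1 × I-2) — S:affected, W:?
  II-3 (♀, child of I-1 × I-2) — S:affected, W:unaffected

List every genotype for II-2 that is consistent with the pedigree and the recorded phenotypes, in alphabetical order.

II-2 ∈ {SS ww, Ss ww}

S/I-1 aff ·: Ss|SS
S/I-2 aff ·: Ss|SS
S/II-1 aff I-1×I-2: Ss|SS
S/II-2 aff I-1×I-2: Ss|SS
S/II-3 aff I-1×I-2: Ss|SS
⇒ S over [I-1,I-2,II-1,II-2,II-3]: 25 consistent
W/I-1 un ·: ww
W/I-2 un ·: ww
W/II-1 un I-1×I-2: ww
W/II-2 ? I-1×I-2: ww
W/II-3 un I-1×I-2: ww
⇒ W over [I-1,I-2,II-1,II-2,II-3]: 1 consistent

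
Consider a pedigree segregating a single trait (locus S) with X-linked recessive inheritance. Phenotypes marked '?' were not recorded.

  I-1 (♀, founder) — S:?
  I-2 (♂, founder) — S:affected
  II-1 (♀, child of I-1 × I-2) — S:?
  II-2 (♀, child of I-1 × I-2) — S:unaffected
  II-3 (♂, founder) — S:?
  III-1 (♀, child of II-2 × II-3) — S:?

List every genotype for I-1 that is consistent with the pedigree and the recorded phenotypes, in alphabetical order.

S/I-1 ? ·: X^SX^S|X^SX^s
S/I-2 aff ·: X^sY
S/II-1 ? I-1×I-2: X^SX^s|X^sX^s
S/II-2 un I-1×I-2: X^SX^s
S/II-3 ? ·: X^SY|X^sY
S/III-1 ? II-2×II-3: X^SX^S|X^SX^s|X^sX^s
⇒ S over [I-1,I-2,II-1,II-2,II-3,III-1]: 12 consistent

I-1 ∈ {X^SX^S, X^SX^s}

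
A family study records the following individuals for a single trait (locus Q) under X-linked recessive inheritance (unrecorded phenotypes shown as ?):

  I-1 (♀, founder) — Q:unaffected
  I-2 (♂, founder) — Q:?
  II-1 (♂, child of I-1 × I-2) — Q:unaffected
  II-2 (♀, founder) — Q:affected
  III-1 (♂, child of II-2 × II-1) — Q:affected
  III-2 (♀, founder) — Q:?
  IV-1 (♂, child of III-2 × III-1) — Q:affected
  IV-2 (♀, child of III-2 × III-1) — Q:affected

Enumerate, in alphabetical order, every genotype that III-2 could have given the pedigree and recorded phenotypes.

Q/I-1 un ·: X^QX^Q|X^QX^q
Q/I-2 ? ·: X^QY|X^qY
Q/II-1 un I-1×I-2: X^QY
Q/II-2 aff ·: X^qX^q
Q/III-1 aff II-2×II-1: X^qY
Q/III-2 ? ·: X^QX^q|X^qX^q
Q/IV-1 aff III-2×III-1: X^qY
Q/IV-2 aff III-2×III-1: X^qX^q
⇒ Q over [I-1,I-2,II-1,II-2,III-1,III-2,IV-1,IV-2]: 8 consistent

III-2 ∈ {X^QX^q, X^qX^q}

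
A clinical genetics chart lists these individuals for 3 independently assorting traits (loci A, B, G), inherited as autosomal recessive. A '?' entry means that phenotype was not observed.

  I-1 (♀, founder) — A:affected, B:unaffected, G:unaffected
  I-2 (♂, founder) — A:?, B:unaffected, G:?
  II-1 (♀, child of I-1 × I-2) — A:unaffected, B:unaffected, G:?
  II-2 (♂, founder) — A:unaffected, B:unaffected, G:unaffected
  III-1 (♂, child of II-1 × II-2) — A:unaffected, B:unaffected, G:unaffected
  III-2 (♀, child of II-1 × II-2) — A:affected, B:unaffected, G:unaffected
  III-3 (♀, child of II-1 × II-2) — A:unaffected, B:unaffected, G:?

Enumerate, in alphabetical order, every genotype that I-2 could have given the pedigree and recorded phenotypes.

A/I-1 aff ·: aa
A/I-2 ? ·: AA|Aa
A/II-1 un I-1×I-2: Aa
A/II-2 un ·: Aa
A/III-1 un II-1×II-2: AA|Aa
A/III-2 aff II-1×II-2: aa
A/III-3 un II-1×II-2: AA|Aa
⇒ A over [I-1,I-2,II-1,II-2,III-1,III-2,III-3]: 8 consistent
B/I-1 un ·: BB|Bb
B/I-2 un ·: BB|Bb
B/II-1 un I-1×I-2: BB|Bb
B/II-2 un ·: BB|Bb
B/III-1 un II-1×II-2: BB|Bb
B/III-2 un II-1×II-2: BB|Bb
B/III-3 un II-1×II-2: BB|Bb
⇒ B over [I-1,I-2,II-1,II-2,III-1,III-2,III-3]: 84 consistent
G/I-1 un ·: GG|Gg
G/I-2 ? ·: GG|Gg|gg
G/II-1 ? I-1×I-2: GG|Gg|gg
G/II-2 un ·: GG|Gg
G/III-1 un II-1×II-2: GG|Gg
G/III-2 un II-1×II-2: GG|Gg
G/III-3 ? II-1×II-2: GG|Gg|gg
⇒ G over [I-1,I-2,II-1,II-2,III-1,III-2,III-3]: 142 consistent

I-2 ∈ {AA BB GG, AA BB Gg, AA BB gg, AA Bb GG, AA Bb Gg, AA Bb gg, Aa BB GG, Aa BB Gg, Aa BB gg, Aa Bb GG, Aa Bb Gg, Aa Bb gg}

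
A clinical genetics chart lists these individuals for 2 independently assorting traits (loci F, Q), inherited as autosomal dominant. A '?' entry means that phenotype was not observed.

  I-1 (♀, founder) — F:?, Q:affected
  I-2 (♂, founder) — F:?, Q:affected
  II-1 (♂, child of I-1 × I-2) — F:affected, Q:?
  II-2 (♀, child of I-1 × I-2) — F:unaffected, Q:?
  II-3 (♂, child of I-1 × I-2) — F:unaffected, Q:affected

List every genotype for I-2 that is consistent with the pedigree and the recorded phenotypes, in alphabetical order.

I-2 ∈ {Ff QQ, Ff Qq, ff QQ, ff Qq}

F/I-1 ? ·: ff|Ff
F/I-2 ? ·: ff|Ff
F/II-1 aff I-1×I-2: Ff|FF
F/II-2 un I-1×I-2: ff
F/II-3 un I-1×I-2: ff
⇒ F over [I-1,I-2,II-1,II-2,II-3]: 4 consistent
Q/I-1 aff ·: Qq|QQ
Q/I-2 aff ·: Qq|QQ
Q/II-1 ? I-1×I-2: qq|Qq|QQ
Q/II-2 ? I-1×I-2: qq|Qq|QQ
Q/II-3 aff I-1×I-2: Qq|QQ
⇒ Q over [I-1,I-2,II-1,II-2,II-3]: 35 consistent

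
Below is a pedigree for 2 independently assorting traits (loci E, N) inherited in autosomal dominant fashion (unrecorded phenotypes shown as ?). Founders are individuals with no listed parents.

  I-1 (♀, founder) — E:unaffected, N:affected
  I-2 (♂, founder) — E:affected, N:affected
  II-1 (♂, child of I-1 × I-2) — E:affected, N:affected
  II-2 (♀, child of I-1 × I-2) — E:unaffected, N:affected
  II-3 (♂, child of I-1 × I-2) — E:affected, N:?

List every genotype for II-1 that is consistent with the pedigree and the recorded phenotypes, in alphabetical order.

E/I-1 un ·: ee
E/I-2 aff ·: Ee
E/II-1 aff I-1×I-2: Ee
E/II-2 un I-1×I-2: ee
E/II-3 aff I-1×I-2: Ee
⇒ E over [I-1,I-2,II-1,II-2,II-3]: 1 consistent
N/I-1 aff ·: Nn|NN
N/I-2 aff ·: Nn|NN
N/II-1 aff I-1×I-2: Nn|NN
N/II-2 aff I-1×I-2: Nn|NN
N/II-3 ? I-1×I-2: nn|Nn|NN
⇒ N over [I-1,I-2,II-1,II-2,II-3]: 29 consistent

II-1 ∈ {Ee NN, Ee Nn}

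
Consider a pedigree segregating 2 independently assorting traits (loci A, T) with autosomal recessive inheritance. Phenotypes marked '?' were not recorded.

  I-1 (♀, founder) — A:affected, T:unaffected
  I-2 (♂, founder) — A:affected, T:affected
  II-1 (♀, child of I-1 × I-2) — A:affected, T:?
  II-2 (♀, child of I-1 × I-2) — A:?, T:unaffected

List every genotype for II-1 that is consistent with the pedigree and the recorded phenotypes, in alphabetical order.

A/I-1 aff ·: aa
A/I-2 aff ·: aa
A/II-1 aff I-1×I-2: aa
A/II-2 ? I-1×I-2: aa
⇒ A over [I-1,I-2,II-1,II-2]: 1 consistent
T/I-1 un ·: TT|Tt
T/I-2 aff ·: tt
T/II-1 ? I-1×I-2: Tt|tt
T/II-2 un I-1×I-2: Tt
⇒ T over [I-1,I-2,II-1,II-2]: 3 consistent

II-1 ∈ {aa Tt, aa tt}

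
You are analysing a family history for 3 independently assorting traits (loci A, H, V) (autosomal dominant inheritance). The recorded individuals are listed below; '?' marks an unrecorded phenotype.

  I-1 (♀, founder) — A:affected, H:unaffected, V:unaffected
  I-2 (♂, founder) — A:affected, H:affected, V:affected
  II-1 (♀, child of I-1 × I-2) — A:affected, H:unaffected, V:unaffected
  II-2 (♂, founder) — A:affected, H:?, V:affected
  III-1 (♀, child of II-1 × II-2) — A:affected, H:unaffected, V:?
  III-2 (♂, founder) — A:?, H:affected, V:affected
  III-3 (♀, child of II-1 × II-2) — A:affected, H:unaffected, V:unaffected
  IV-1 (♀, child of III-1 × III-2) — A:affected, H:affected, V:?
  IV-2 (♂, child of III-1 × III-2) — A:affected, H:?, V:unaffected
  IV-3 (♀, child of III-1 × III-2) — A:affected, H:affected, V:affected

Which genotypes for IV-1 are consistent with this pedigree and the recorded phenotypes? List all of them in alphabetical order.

A/I-1 aff ·: Aa|AA
A/I-2 aff ·: Aa|AA
A/II-1 aff I-1×I-2: Aa|AA
A/II-2 aff ·: Aa|AA
A/III-1 aff II-1×II-2: Aa|AA
A/III-2 ? ·: aa|Aa|AA
A/III-3 aff II-1×II-2: Aa|AA
A/IV-1 aff III-1×III-2: Aa|AA
A/IV-2 aff III-1×III-2: Aa|AA
A/IV-3 aff III-1×III-2: Aa|AA
⇒ A over [I-1,I-2,II-1,II-2,III-1,III-2,III-3,IV-1,IV-2,IV-3]: 580 consistent
H/I-1 un ·: hh
H/I-2 aff ·: Hh
H/II-1 un I-1×I-2: hh
H/II-2 ? ·: hh|Hh
H/III-1 un II-1×II-2: hh
H/III-2 aff ·: Hh|HH
H/III-3 un II-1×II-2: hh
H/IV-1 aff III-1×III-2: Hh
H/IV-2 ? III-1×III-2: hh|Hh
H/IV-3 aff III-1×III-2: Hh
⇒ H over [I-1,I-2,II-1,II-2,III-1,III-2,III-3,IV-1,IV-2,IV-3]: 6 consistent
V/I-1 un ·: vv
V/I-2 aff ·: Vv
V/II-1 un I-1×I-2: vv
V/II-2 aff ·: Vv
V/III-1 ? II-1×II-2: vv|Vv
V/III-2 aff ·: Vv
V/III-3 un II-1×II-2: vv
V/IV-1 ? III-1×III-2: vv|Vv|VV
V/IV-2 un III-1×III-2: vv
V/IV-3 aff III-1×III-2: Vv|VV
⇒ V over [I-1,I-2,II-1,II-2,III-1,III-2,III-3,IV-1,IV-2,IV-3]: 8 consistent

IV-1 ∈ {AA Hh VV, AA Hh Vv, AA Hh vv, Aa Hh VV, Aa Hh Vv, Aa Hh vv}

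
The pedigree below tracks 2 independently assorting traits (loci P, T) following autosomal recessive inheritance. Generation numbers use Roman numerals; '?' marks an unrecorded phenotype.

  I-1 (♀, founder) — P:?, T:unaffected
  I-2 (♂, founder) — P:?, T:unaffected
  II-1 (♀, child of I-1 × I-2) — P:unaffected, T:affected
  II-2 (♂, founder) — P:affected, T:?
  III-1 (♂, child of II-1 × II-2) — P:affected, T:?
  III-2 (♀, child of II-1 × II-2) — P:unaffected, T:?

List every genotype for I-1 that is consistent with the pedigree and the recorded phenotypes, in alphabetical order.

I-1 ∈ {PP Tt, Pp Tt, pp Tt}

P/I-1 ? ·: PP|Pp|pp
P/I-2 ? ·: PP|Pp|pp
P/II-1 un I-1×I-2: Pp
P/II-2 aff ·: pp
P/III-1 aff II-1×II-2: pp
P/III-2 un II-1×II-2: Pp
⇒ P over [I-1,I-2,II-1,II-2,III-1,III-2]: 7 consistent
T/I-1 un ·: Tt
T/I-2 un ·: Tt
T/II-1 aff I-1×I-2: tt
T/II-2 ? ·: TT|Tt|tt
T/III-1 ? II-1×II-2: Tt|tt
T/III-2 ? II-1×II-2: Tt|tt
⇒ T over [I-1,I-2,II-1,II-2,III-1,III-2]: 6 consistent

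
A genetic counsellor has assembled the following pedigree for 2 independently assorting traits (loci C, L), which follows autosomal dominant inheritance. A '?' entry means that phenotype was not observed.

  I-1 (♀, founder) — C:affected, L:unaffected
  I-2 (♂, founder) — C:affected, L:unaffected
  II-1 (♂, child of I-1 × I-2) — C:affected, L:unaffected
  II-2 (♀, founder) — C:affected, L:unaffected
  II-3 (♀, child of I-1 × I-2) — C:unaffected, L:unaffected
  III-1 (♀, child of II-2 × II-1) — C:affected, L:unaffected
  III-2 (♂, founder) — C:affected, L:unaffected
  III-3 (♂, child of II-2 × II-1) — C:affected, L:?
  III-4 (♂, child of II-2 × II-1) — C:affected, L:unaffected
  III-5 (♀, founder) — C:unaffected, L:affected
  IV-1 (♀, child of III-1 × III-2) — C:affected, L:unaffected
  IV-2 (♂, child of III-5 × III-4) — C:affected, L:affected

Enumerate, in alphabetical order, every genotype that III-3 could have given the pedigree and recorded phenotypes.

III-3 ∈ {CC ll, Cc ll}

C/I-1 aff ·: Cc
C/I-2 aff ·: Cc
C/II-1 aff I-1×I-2: Cc|CC
C/II-2 aff ·: Cc|CC
C/II-3 un I-1×I-2: cc
C/III-1 aff II-2×II-1: Cc|CC
C/III-2 aff ·: Cc|CC
C/III-3 aff II-2×II-1: Cc|CC
C/III-4 aff II-2×II-1: Cc|CC
C/III-5 un ·: cc
C/IV-1 aff III-1×III-2: Cc|CC
C/IV-2 aff III-5×III-4: Cc
⇒ C over [I-1,I-2,II-1,II-2,II-3,III-1,III-2,III-3,III-4,III-5,IV-1,IV-2]: 87 consistent
L/I-1 un ·: ll
L/I-2 un ·: ll
L/II-1 un I-1×I-2: ll
L/II-2 un ·: ll
L/II-3 un I-1×I-2: ll
L/III-1 un II-2×II-1: ll
L/III-2 un ·: ll
L/III-3 ? II-2×II-1: ll
L/III-4 un II-2×II-1: ll
L/III-5 aff ·: Ll|LL
L/IV-1 un III-1×III-2: ll
L/IV-2 aff III-5×III-4: Ll
⇒ L over [I-1,I-2,II-1,II-2,II-3,III-1,III-2,III-3,III-4,III-5,IV-1,IV-2]: 2 consistent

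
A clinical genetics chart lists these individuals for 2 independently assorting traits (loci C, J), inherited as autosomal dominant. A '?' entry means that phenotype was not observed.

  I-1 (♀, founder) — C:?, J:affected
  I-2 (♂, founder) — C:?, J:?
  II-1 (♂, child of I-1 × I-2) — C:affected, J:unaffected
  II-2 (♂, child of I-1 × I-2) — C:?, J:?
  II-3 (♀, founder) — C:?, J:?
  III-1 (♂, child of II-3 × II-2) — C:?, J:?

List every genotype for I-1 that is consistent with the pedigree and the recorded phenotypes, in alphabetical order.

I-1 ∈ {CC Jj, Cc Jj, cc Jj}

C/I-1 ? ·: cc|Cc|CC
C/I-2 ? ·: cc|Cc|CC
C/II-1 aff I-1×I-2: Cc|CC
C/II-2 ? I-1×I-2: cc|Cc|CC
C/II-3 ? ·: cc|Cc|CC
C/III-1 ? II-3×II-2: cc|Cc|CC
⇒ C over [I-1,I-2,II-1,II-2,II-3,III-1]: 114 consistent
J/I-1 aff ·: Jj
J/I-2 ? ·: jj|Jj
J/II-1 un I-1×I-2: jj
J/II-2 ? I-1×I-2: jj|Jj|JJ
J/II-3 ? ·: jj|Jj|JJ
J/III-1 ? II-3×II-2: jj|Jj|JJ
⇒ J over [I-1,I-2,II-1,II-2,II-3,III-1]: 26 consistent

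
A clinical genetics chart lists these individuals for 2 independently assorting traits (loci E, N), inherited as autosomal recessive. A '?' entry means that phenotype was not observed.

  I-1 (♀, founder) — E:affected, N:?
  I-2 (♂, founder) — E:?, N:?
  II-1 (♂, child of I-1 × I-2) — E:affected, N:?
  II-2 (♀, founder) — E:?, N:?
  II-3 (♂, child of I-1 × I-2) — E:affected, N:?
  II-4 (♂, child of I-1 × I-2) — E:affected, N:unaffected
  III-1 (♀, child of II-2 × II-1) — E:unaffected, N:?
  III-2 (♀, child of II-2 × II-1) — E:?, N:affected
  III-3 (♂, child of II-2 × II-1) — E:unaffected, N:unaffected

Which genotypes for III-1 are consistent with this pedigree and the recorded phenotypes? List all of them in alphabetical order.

III-1 ∈ {Ee NN, Ee Nn, Ee nn}

E/I-1 aff ·: ee
E/I-2 ? ·: Ee|ee
E/II-1 aff I-1×I-2: ee
E/II-2 ? ·: EE|Ee
E/II-3 aff I-1×I-2: ee
E/II-4 aff I-1×I-2: ee
E/III-1 un II-2×II-1: Ee
E/III-2 ? II-2×II-1: Ee|ee
E/III-3 un II-2×II-1: Ee
⇒ E over [I-1,I-2,II-1,II-2,II-3,II-4,III-1,III-2,III-3]: 6 consistent
N/I-1 ? ·: NN|Nn|nn
N/I-2 ? ·: NN|Nn|nn
N/II-1 ? I-1×I-2: Nn|nn
N/II-2 ? ·: Nn|nn
N/II-3 ? I-1×I-2: NN|Nn|nn
N/II-4 un I-1×I-2: NN|Nn
N/III-1 ? II-2×II-1: NN|Nn|nn
N/III-2 aff II-2×II-1: nn
N/III-3 un II-2×II-1: NN|Nn
⇒ N over [I-1,I-2,II-1,II-2,II-3,II-4,III-1,III-2,III-3]: 180 consistent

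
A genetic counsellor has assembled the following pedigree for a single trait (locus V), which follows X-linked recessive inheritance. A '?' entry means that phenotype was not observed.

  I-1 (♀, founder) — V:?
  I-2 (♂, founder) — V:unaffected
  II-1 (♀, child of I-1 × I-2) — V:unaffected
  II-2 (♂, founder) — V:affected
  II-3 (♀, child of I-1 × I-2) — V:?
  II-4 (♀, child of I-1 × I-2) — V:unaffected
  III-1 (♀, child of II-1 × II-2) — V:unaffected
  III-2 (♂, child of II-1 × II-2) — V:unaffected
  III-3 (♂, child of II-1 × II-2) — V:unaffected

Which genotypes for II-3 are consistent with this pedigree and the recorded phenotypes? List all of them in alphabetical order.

II-3 ∈ {X^VX^V, X^VX^v}

V/I-1 ? ·: X^VX^V|X^VX^v|X^vX^v
V/I-2 un ·: X^VY
V/II-1 un I-1×I-2: X^VX^V|X^VX^v
V/II-2 aff ·: X^vY
V/II-3 ? I-1×I-2: X^VX^V|X^VX^v
V/II-4 un I-1×I-2: X^VX^V|X^VX^v
V/III-1 un II-1×II-2: X^VX^v
V/III-2 un II-1×II-2: X^VY
V/III-3 un II-1×II-2: X^VY
⇒ V over [I-1,I-2,II-1,II-2,II-3,II-4,III-1,III-2,III-3]: 10 consistent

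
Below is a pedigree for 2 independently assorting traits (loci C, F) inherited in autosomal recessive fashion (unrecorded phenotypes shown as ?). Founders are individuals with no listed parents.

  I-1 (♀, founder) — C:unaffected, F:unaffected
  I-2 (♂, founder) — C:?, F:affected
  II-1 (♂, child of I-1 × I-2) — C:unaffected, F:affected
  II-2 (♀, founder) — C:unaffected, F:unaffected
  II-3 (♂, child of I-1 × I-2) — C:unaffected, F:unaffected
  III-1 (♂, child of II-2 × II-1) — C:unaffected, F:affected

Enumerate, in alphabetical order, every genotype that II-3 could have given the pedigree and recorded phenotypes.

C/I-1 un ·: CC|Cc
C/I-2 ? ·: CC|Cc|cc
C/II-1 un I-1×I-2: CC|Cc
C/II-2 un ·: CC|Cc
C/II-3 un I-1×I-2: CC|Cc
C/III-1 un II-2×II-1: CC|Cc
⇒ C over [I-1,I-2,II-1,II-2,II-3,III-1]: 53 consistent
F/I-1 un ·: Ff
F/I-2 aff ·: ff
F/II-1 aff I-1×I-2: ff
F/II-2 un ·: Ff
F/II-3 un I-1×I-2: Ff
F/III-1 aff II-2×II-1: ff
⇒ F over [I-1,I-2,II-1,II-2,II-3,III-1]: 1 consistent

II-3 ∈ {CC Ff, Cc Ff}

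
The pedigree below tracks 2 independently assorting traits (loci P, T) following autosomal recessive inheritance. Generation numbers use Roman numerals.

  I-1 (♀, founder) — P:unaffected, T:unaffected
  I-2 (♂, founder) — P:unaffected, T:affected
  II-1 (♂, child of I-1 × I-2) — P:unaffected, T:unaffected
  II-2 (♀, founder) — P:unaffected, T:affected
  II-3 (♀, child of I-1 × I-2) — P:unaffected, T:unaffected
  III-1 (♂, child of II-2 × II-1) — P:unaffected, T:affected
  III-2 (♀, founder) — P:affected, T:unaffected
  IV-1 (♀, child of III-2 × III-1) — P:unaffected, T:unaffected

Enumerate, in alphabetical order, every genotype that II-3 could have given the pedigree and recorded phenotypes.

II-3 ∈ {PP Tt, Pp Tt}

P/I-1 un ·: PP|Pp
P/I-2 un ·: PP|Pp
P/II-1 un I-1×I-2: PP|Pp
P/II-2 un ·: PP|Pp
P/II-3 un I-1×I-2: PP|Pp
P/III-1 un II-2×II-1: PP|Pp
P/III-2 aff ·: pp
P/IV-1 un III-2×III-1: Pp
⇒ P over [I-1,I-2,II-1,II-2,II-3,III-1,III-2,IV-1]: 45 consistent
T/I-1 un ·: TT|Tt
T/I-2 aff ·: tt
T/II-1 un I-1×I-2: Tt
T/II-2 aff ·: tt
T/II-3 un I-1×I-2: Tt
T/III-1 aff II-2×II-1: tt
T/III-2 un ·: TT|Tt
T/IV-1 un III-2×III-1: Tt
⇒ T over [I-1,I-2,II-1,II-2,II-3,III-1,III-2,IV-1]: 4 consistent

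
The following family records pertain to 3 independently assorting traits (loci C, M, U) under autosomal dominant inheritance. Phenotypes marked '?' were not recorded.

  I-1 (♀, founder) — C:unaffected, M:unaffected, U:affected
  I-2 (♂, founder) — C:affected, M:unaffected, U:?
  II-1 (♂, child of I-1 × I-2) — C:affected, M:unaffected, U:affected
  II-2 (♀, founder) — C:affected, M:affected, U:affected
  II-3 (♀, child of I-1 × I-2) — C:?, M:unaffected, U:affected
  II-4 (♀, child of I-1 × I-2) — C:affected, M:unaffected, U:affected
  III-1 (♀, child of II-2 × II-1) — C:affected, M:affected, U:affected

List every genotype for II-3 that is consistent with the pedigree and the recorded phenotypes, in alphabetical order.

II-3 ∈ {Cc mm UU, Cc mm Uu, cc mm UU, cc mm Uu}

C/I-1 un ·: cc
C/I-2 aff ·: Cc|CC
C/II-1 aff I-1×I-2: Cc
C/II-2 aff ·: Cc|CC
C/II-3 ? I-1×I-2: cc|Cc
C/II-4 aff I-1×I-2: Cc
C/III-1 aff II-2×II-1: Cc|CC
⇒ C over [I-1,I-2,II-1,II-2,II-3,II-4,III-1]: 12 consistent
M/I-1 un ·: mm
M/I-2 un ·: mm
M/II-1 un I-1×I-2: mm
M/II-2 aff ·: Mm|MM
M/II-3 un I-1×I-2: mm
M/II-4 un I-1×I-2: mm
M/III-1 aff II-2×II-1: Mm
⇒ M over [I-1,I-2,II-1,II-2,II-3,II-4,III-1]: 2 consistent
U/I-1 aff ·: Uu|UU
U/I-2 ? ·: uu|Uu|UU
U/II-1 aff I-1×I-2: Uu|UU
U/II-2 aff ·: Uu|UU
U/II-3 aff I-1×I-2: Uu|UU
U/II-4 aff I-1×I-2: Uu|UU
U/III-1 aff II-2×II-1: Uu|UU
⇒ U over [I-1,I-2,II-1,II-2,II-3,II-4,III-1]: 95 consistent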